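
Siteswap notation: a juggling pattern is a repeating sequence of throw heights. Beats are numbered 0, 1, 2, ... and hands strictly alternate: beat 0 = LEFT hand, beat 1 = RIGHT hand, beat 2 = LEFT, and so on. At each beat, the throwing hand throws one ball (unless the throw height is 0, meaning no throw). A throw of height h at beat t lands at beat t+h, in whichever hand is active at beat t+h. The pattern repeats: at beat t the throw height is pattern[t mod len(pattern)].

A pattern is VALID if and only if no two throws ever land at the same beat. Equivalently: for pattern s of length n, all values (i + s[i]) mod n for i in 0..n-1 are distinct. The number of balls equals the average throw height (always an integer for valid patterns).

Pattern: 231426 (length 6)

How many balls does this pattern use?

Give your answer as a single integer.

Pattern = [2, 3, 1, 4, 2, 6], length n = 6
  position 0: throw height = 2, running sum = 2
  position 1: throw height = 3, running sum = 5
  position 2: throw height = 1, running sum = 6
  position 3: throw height = 4, running sum = 10
  position 4: throw height = 2, running sum = 12
  position 5: throw height = 6, running sum = 18
Total sum = 18; balls = sum / n = 18 / 6 = 3

Answer: 3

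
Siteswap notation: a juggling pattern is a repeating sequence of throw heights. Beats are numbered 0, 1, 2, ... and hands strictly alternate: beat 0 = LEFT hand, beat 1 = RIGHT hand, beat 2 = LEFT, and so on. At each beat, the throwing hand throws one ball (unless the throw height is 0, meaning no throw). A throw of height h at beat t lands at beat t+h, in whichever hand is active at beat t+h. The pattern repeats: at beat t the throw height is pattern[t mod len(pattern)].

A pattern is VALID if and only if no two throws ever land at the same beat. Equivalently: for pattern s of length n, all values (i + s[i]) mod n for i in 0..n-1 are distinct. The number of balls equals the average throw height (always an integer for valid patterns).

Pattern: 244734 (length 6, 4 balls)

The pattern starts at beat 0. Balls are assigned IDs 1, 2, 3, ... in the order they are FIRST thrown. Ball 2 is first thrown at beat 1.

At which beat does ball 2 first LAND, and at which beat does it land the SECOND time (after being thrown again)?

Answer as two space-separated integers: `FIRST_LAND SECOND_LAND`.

Beat 0 (L): throw ball1 h=2 -> lands@2:L; in-air after throw: [b1@2:L]
Beat 1 (R): throw ball2 h=4 -> lands@5:R; in-air after throw: [b1@2:L b2@5:R]
Beat 2 (L): throw ball1 h=4 -> lands@6:L; in-air after throw: [b2@5:R b1@6:L]
Beat 3 (R): throw ball3 h=7 -> lands@10:L; in-air after throw: [b2@5:R b1@6:L b3@10:L]
Beat 4 (L): throw ball4 h=3 -> lands@7:R; in-air after throw: [b2@5:R b1@6:L b4@7:R b3@10:L]
Beat 5 (R): throw ball2 h=4 -> lands@9:R; in-air after throw: [b1@6:L b4@7:R b2@9:R b3@10:L]
Beat 6 (L): throw ball1 h=2 -> lands@8:L; in-air after throw: [b4@7:R b1@8:L b2@9:R b3@10:L]
Beat 7 (R): throw ball4 h=4 -> lands@11:R; in-air after throw: [b1@8:L b2@9:R b3@10:L b4@11:R]
Beat 8 (L): throw ball1 h=4 -> lands@12:L; in-air after throw: [b2@9:R b3@10:L b4@11:R b1@12:L]
Beat 9 (R): throw ball2 h=7 -> lands@16:L; in-air after throw: [b3@10:L b4@11:R b1@12:L b2@16:L]
Ball 2: thrown@1 h=4 -> first land @5; rethrown@5 h=4 -> second land @9

Answer: 5 9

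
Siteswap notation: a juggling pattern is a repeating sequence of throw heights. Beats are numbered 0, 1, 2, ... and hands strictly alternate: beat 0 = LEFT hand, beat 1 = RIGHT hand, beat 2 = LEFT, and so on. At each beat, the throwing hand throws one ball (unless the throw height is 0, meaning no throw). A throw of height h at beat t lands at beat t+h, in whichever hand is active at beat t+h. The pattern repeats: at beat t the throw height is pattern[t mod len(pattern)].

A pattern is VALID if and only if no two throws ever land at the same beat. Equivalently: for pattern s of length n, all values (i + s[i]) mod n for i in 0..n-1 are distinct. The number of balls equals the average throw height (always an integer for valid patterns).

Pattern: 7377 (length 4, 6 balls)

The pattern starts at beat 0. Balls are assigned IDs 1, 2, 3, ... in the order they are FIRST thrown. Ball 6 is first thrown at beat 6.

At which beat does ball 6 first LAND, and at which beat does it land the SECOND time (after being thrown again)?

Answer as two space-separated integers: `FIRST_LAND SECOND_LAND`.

Answer: 13 16

Derivation:
Beat 0 (L): throw ball1 h=7 -> lands@7:R; in-air after throw: [b1@7:R]
Beat 1 (R): throw ball2 h=3 -> lands@4:L; in-air after throw: [b2@4:L b1@7:R]
Beat 2 (L): throw ball3 h=7 -> lands@9:R; in-air after throw: [b2@4:L b1@7:R b3@9:R]
Beat 3 (R): throw ball4 h=7 -> lands@10:L; in-air after throw: [b2@4:L b1@7:R b3@9:R b4@10:L]
Beat 4 (L): throw ball2 h=7 -> lands@11:R; in-air after throw: [b1@7:R b3@9:R b4@10:L b2@11:R]
Beat 5 (R): throw ball5 h=3 -> lands@8:L; in-air after throw: [b1@7:R b5@8:L b3@9:R b4@10:L b2@11:R]
Beat 6 (L): throw ball6 h=7 -> lands@13:R; in-air after throw: [b1@7:R b5@8:L b3@9:R b4@10:L b2@11:R b6@13:R]
Beat 7 (R): throw ball1 h=7 -> lands@14:L; in-air after throw: [b5@8:L b3@9:R b4@10:L b2@11:R b6@13:R b1@14:L]
Beat 8 (L): throw ball5 h=7 -> lands@15:R; in-air after throw: [b3@9:R b4@10:L b2@11:R b6@13:R b1@14:L b5@15:R]
Beat 9 (R): throw ball3 h=3 -> lands@12:L; in-air after throw: [b4@10:L b2@11:R b3@12:L b6@13:R b1@14:L b5@15:R]
Beat 10 (L): throw ball4 h=7 -> lands@17:R; in-air after throw: [b2@11:R b3@12:L b6@13:R b1@14:L b5@15:R b4@17:R]
Beat 11 (R): throw ball2 h=7 -> lands@18:L; in-air after throw: [b3@12:L b6@13:R b1@14:L b5@15:R b4@17:R b2@18:L]
Beat 12 (L): throw ball3 h=7 -> lands@19:R; in-air after throw: [b6@13:R b1@14:L b5@15:R b4@17:R b2@18:L b3@19:R]
Beat 13 (R): throw ball6 h=3 -> lands@16:L; in-air after throw: [b1@14:L b5@15:R b6@16:L b4@17:R b2@18:L b3@19:R]
Beat 14 (L): throw ball1 h=7 -> lands@21:R; in-air after throw: [b5@15:R b6@16:L b4@17:R b2@18:L b3@19:R b1@21:R]
Beat 15 (R): throw ball5 h=7 -> lands@22:L; in-air after throw: [b6@16:L b4@17:R b2@18:L b3@19:R b1@21:R b5@22:L]
Beat 16 (L): throw ball6 h=7 -> lands@23:R; in-air after throw: [b4@17:R b2@18:L b3@19:R b1@21:R b5@22:L b6@23:R]
Ball 6: thrown@6 h=7 -> first land @13; rethrown@13 h=3 -> second land @16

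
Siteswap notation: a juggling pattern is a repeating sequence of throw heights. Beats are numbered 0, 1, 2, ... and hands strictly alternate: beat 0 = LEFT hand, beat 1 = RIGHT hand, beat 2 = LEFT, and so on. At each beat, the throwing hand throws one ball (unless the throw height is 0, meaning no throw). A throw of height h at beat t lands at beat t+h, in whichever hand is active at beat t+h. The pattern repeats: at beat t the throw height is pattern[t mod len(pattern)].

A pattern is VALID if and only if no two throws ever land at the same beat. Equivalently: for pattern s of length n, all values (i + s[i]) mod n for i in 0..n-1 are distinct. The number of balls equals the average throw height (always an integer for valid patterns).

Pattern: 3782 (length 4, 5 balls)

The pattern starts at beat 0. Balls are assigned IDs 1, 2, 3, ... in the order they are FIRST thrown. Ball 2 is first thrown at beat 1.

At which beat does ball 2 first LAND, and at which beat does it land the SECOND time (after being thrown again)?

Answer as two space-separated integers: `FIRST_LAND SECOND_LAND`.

Answer: 8 11

Derivation:
Beat 0 (L): throw ball1 h=3 -> lands@3:R; in-air after throw: [b1@3:R]
Beat 1 (R): throw ball2 h=7 -> lands@8:L; in-air after throw: [b1@3:R b2@8:L]
Beat 2 (L): throw ball3 h=8 -> lands@10:L; in-air after throw: [b1@3:R b2@8:L b3@10:L]
Beat 3 (R): throw ball1 h=2 -> lands@5:R; in-air after throw: [b1@5:R b2@8:L b3@10:L]
Beat 4 (L): throw ball4 h=3 -> lands@7:R; in-air after throw: [b1@5:R b4@7:R b2@8:L b3@10:L]
Beat 5 (R): throw ball1 h=7 -> lands@12:L; in-air after throw: [b4@7:R b2@8:L b3@10:L b1@12:L]
Beat 6 (L): throw ball5 h=8 -> lands@14:L; in-air after throw: [b4@7:R b2@8:L b3@10:L b1@12:L b5@14:L]
Beat 7 (R): throw ball4 h=2 -> lands@9:R; in-air after throw: [b2@8:L b4@9:R b3@10:L b1@12:L b5@14:L]
Beat 8 (L): throw ball2 h=3 -> lands@11:R; in-air after throw: [b4@9:R b3@10:L b2@11:R b1@12:L b5@14:L]
Beat 9 (R): throw ball4 h=7 -> lands@16:L; in-air after throw: [b3@10:L b2@11:R b1@12:L b5@14:L b4@16:L]
Beat 10 (L): throw ball3 h=8 -> lands@18:L; in-air after throw: [b2@11:R b1@12:L b5@14:L b4@16:L b3@18:L]
Beat 11 (R): throw ball2 h=2 -> lands@13:R; in-air after throw: [b1@12:L b2@13:R b5@14:L b4@16:L b3@18:L]
Ball 2: thrown@1 h=7 -> first land @8; rethrown@8 h=3 -> second land @11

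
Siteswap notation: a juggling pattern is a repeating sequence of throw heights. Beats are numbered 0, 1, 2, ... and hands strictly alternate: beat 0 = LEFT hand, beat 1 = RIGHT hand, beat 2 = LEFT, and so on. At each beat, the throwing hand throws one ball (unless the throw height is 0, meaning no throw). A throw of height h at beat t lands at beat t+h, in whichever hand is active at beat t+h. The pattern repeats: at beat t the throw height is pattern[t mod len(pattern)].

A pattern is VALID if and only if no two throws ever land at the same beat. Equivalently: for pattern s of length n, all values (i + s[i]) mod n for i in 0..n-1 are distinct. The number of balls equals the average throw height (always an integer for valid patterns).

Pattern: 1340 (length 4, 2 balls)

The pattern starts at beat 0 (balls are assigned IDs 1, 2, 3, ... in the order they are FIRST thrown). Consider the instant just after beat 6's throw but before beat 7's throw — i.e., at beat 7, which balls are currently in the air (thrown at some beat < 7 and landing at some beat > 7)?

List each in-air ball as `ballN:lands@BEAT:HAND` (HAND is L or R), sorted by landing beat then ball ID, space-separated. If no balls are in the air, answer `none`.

Beat 0 (L): throw ball1 h=1 -> lands@1:R; in-air after throw: [b1@1:R]
Beat 1 (R): throw ball1 h=3 -> lands@4:L; in-air after throw: [b1@4:L]
Beat 2 (L): throw ball2 h=4 -> lands@6:L; in-air after throw: [b1@4:L b2@6:L]
Beat 4 (L): throw ball1 h=1 -> lands@5:R; in-air after throw: [b1@5:R b2@6:L]
Beat 5 (R): throw ball1 h=3 -> lands@8:L; in-air after throw: [b2@6:L b1@8:L]
Beat 6 (L): throw ball2 h=4 -> lands@10:L; in-air after throw: [b1@8:L b2@10:L]

Answer: ball1:lands@8:L ball2:lands@10:L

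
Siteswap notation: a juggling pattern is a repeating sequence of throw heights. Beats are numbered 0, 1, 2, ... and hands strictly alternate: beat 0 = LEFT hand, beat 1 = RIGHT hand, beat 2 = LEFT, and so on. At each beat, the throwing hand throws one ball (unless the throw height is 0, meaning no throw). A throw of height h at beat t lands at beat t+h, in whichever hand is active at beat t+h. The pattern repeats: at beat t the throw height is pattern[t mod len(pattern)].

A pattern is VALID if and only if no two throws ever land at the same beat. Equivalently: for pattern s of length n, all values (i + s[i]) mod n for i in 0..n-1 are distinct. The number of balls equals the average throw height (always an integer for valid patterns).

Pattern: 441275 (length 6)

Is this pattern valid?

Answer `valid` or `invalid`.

i=0: (i + s[i]) mod n = (0 + 4) mod 6 = 4
i=1: (i + s[i]) mod n = (1 + 4) mod 6 = 5
i=2: (i + s[i]) mod n = (2 + 1) mod 6 = 3
i=3: (i + s[i]) mod n = (3 + 2) mod 6 = 5
i=4: (i + s[i]) mod n = (4 + 7) mod 6 = 5
i=5: (i + s[i]) mod n = (5 + 5) mod 6 = 4
Residues: [4, 5, 3, 5, 5, 4], distinct: False

Answer: invalid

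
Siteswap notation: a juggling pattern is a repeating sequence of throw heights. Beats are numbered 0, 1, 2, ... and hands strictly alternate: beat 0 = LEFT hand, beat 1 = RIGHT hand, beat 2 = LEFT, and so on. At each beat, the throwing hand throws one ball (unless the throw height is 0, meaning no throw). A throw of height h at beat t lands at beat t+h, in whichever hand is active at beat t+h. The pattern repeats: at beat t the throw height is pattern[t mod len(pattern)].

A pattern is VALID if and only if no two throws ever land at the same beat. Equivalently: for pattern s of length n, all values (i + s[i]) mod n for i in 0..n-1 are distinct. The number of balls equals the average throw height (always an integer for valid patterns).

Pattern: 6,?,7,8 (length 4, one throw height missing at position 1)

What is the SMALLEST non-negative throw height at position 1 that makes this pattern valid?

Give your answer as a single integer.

i=0: (0 + 6) mod 4 = 2
i=1: s[i]=? (unknown)
i=2: (2 + 7) mod 4 = 1
i=3: (3 + 8) mod 4 = 3
Known residues: [1, 2, 3]; need a permutation of 0..3, so missing residue r = 0
Need (1 + s) mod 4 = 0; smallest s = (0 - 1) mod 4 = 3

Answer: 3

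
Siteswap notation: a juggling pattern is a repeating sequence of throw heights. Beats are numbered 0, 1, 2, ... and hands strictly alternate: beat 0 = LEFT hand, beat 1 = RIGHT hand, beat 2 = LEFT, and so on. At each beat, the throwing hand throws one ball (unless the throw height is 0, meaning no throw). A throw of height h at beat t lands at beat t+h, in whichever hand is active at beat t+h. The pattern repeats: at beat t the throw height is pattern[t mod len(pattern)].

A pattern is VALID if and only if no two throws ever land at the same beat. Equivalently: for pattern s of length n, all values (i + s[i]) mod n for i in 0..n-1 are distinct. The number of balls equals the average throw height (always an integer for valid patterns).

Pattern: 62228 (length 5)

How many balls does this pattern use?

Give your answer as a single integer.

Answer: 4

Derivation:
Pattern = [6, 2, 2, 2, 8], length n = 5
  position 0: throw height = 6, running sum = 6
  position 1: throw height = 2, running sum = 8
  position 2: throw height = 2, running sum = 10
  position 3: throw height = 2, running sum = 12
  position 4: throw height = 8, running sum = 20
Total sum = 20; balls = sum / n = 20 / 5 = 4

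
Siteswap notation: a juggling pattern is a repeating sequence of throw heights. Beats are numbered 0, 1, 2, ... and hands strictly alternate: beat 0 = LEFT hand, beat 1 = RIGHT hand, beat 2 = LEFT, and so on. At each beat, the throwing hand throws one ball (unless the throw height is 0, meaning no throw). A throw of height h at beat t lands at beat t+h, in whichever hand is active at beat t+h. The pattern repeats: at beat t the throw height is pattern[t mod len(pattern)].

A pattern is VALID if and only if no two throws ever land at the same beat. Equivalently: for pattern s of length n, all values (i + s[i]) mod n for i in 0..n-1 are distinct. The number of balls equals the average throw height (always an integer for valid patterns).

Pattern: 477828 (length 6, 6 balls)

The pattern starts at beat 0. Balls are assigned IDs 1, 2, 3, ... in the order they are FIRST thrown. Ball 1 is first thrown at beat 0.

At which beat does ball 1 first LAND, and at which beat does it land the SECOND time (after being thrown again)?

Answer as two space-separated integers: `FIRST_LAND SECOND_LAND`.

Beat 0 (L): throw ball1 h=4 -> lands@4:L; in-air after throw: [b1@4:L]
Beat 1 (R): throw ball2 h=7 -> lands@8:L; in-air after throw: [b1@4:L b2@8:L]
Beat 2 (L): throw ball3 h=7 -> lands@9:R; in-air after throw: [b1@4:L b2@8:L b3@9:R]
Beat 3 (R): throw ball4 h=8 -> lands@11:R; in-air after throw: [b1@4:L b2@8:L b3@9:R b4@11:R]
Beat 4 (L): throw ball1 h=2 -> lands@6:L; in-air after throw: [b1@6:L b2@8:L b3@9:R b4@11:R]
Beat 5 (R): throw ball5 h=8 -> lands@13:R; in-air after throw: [b1@6:L b2@8:L b3@9:R b4@11:R b5@13:R]
Beat 6 (L): throw ball1 h=4 -> lands@10:L; in-air after throw: [b2@8:L b3@9:R b1@10:L b4@11:R b5@13:R]
Ball 1: thrown@0 h=4 -> first land @4; rethrown@4 h=2 -> second land @6

Answer: 4 6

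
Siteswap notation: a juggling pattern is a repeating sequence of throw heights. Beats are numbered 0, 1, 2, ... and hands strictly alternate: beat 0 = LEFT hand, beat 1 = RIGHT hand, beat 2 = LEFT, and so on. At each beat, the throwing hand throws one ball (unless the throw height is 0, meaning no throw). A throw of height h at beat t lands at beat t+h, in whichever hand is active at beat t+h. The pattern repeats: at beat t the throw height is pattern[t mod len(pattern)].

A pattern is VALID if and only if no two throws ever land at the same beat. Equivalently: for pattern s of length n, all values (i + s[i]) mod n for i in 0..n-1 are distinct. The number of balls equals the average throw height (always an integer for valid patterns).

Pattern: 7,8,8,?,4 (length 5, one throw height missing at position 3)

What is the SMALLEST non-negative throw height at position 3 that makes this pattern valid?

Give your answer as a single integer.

Answer: 3

Derivation:
i=0: (0 + 7) mod 5 = 2
i=1: (1 + 8) mod 5 = 4
i=2: (2 + 8) mod 5 = 0
i=3: s[i]=? (unknown)
i=4: (4 + 4) mod 5 = 3
Known residues: [0, 2, 3, 4]; need a permutation of 0..4, so missing residue r = 1
Need (3 + s) mod 5 = 1; smallest s = (1 - 3) mod 5 = 3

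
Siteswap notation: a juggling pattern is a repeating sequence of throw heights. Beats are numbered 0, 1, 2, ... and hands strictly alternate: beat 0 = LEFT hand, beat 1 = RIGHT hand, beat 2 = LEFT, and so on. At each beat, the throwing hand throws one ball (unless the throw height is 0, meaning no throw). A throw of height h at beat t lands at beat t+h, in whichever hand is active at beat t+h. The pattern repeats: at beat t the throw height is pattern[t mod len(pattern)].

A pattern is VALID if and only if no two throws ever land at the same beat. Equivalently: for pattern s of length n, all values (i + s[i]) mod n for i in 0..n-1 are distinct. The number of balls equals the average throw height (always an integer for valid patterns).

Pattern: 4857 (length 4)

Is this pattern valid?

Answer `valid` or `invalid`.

i=0: (i + s[i]) mod n = (0 + 4) mod 4 = 0
i=1: (i + s[i]) mod n = (1 + 8) mod 4 = 1
i=2: (i + s[i]) mod n = (2 + 5) mod 4 = 3
i=3: (i + s[i]) mod n = (3 + 7) mod 4 = 2
Residues: [0, 1, 3, 2], distinct: True

Answer: valid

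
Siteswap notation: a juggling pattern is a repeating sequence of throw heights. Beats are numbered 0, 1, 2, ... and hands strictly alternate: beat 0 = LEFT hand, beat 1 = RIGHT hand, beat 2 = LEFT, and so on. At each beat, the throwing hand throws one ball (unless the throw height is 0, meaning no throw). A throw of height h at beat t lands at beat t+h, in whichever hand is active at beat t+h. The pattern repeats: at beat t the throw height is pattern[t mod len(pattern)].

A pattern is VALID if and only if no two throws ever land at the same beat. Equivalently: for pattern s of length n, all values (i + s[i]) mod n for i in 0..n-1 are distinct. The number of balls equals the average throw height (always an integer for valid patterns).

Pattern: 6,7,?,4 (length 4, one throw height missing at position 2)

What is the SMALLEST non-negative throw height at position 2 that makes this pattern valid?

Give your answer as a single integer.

Answer: 3

Derivation:
i=0: (0 + 6) mod 4 = 2
i=1: (1 + 7) mod 4 = 0
i=2: s[i]=? (unknown)
i=3: (3 + 4) mod 4 = 3
Known residues: [0, 2, 3]; need a permutation of 0..3, so missing residue r = 1
Need (2 + s) mod 4 = 1; smallest s = (1 - 2) mod 4 = 3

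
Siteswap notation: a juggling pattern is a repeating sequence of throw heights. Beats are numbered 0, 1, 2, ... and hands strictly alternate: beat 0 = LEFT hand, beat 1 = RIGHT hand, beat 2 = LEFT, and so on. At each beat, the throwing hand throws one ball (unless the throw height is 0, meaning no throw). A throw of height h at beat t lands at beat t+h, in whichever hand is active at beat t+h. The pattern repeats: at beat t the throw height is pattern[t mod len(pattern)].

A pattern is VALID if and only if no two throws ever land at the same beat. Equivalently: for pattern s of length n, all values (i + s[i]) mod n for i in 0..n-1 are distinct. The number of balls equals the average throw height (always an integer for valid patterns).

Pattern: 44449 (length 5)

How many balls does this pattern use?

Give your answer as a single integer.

Pattern = [4, 4, 4, 4, 9], length n = 5
  position 0: throw height = 4, running sum = 4
  position 1: throw height = 4, running sum = 8
  position 2: throw height = 4, running sum = 12
  position 3: throw height = 4, running sum = 16
  position 4: throw height = 9, running sum = 25
Total sum = 25; balls = sum / n = 25 / 5 = 5

Answer: 5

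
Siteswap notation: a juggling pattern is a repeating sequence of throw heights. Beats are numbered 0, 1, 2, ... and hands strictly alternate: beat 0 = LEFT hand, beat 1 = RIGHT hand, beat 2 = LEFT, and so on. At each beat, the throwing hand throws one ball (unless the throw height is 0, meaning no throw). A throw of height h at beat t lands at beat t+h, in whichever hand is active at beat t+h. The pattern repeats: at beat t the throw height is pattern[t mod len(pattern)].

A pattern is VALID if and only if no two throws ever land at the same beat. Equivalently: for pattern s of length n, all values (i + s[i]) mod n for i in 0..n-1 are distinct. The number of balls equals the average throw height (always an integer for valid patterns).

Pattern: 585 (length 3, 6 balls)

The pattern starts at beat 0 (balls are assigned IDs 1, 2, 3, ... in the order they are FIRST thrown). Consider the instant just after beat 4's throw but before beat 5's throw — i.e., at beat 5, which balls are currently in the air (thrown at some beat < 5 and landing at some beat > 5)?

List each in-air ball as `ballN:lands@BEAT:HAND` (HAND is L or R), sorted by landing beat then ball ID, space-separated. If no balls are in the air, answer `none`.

Answer: ball3:lands@7:R ball4:lands@8:L ball2:lands@9:R ball5:lands@12:L

Derivation:
Beat 0 (L): throw ball1 h=5 -> lands@5:R; in-air after throw: [b1@5:R]
Beat 1 (R): throw ball2 h=8 -> lands@9:R; in-air after throw: [b1@5:R b2@9:R]
Beat 2 (L): throw ball3 h=5 -> lands@7:R; in-air after throw: [b1@5:R b3@7:R b2@9:R]
Beat 3 (R): throw ball4 h=5 -> lands@8:L; in-air after throw: [b1@5:R b3@7:R b4@8:L b2@9:R]
Beat 4 (L): throw ball5 h=8 -> lands@12:L; in-air after throw: [b1@5:R b3@7:R b4@8:L b2@9:R b5@12:L]
Beat 5 (R): throw ball1 h=5 -> lands@10:L; in-air after throw: [b3@7:R b4@8:L b2@9:R b1@10:L b5@12:L]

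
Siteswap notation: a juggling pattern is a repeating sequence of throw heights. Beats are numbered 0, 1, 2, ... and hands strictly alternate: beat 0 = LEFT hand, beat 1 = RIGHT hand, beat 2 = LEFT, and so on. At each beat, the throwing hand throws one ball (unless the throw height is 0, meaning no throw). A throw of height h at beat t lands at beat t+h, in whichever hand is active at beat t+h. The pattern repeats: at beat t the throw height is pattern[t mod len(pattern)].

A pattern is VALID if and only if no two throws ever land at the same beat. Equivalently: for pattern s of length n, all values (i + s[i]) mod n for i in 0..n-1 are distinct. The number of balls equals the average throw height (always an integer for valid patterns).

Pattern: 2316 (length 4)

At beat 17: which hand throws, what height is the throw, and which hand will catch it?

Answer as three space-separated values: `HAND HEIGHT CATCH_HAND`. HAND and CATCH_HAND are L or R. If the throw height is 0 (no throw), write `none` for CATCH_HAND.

Answer: R 3 L

Derivation:
Beat 17: 17 mod 2 = 1, so hand = R
Throw height = pattern[17 mod 4] = pattern[1] = 3
Lands at beat 17+3=20, 20 mod 2 = 0, so catch hand = L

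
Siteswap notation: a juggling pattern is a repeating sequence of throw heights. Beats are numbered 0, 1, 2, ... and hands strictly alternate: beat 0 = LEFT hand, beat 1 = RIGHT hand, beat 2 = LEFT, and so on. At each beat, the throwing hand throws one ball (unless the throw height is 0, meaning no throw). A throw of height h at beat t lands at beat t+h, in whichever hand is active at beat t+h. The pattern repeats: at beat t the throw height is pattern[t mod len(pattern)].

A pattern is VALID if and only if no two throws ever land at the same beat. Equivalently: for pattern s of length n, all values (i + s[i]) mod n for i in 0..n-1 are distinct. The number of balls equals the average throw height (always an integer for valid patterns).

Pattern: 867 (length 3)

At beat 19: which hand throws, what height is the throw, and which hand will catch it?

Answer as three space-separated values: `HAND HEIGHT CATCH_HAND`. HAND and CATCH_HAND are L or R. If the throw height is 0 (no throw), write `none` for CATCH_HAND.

Beat 19: 19 mod 2 = 1, so hand = R
Throw height = pattern[19 mod 3] = pattern[1] = 6
Lands at beat 19+6=25, 25 mod 2 = 1, so catch hand = R

Answer: R 6 R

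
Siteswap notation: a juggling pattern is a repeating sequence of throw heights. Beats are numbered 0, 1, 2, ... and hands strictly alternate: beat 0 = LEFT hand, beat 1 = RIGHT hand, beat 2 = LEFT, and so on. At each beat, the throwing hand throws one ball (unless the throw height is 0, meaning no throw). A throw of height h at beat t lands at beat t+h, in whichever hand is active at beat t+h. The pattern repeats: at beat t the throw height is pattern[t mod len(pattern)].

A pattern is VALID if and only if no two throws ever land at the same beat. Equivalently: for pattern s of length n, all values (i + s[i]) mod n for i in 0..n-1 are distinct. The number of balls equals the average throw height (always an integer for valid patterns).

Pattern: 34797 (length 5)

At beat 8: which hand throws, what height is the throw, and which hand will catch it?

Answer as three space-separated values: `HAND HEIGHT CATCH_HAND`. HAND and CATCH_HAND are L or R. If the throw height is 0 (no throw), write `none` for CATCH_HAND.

Answer: L 9 R

Derivation:
Beat 8: 8 mod 2 = 0, so hand = L
Throw height = pattern[8 mod 5] = pattern[3] = 9
Lands at beat 8+9=17, 17 mod 2 = 1, so catch hand = R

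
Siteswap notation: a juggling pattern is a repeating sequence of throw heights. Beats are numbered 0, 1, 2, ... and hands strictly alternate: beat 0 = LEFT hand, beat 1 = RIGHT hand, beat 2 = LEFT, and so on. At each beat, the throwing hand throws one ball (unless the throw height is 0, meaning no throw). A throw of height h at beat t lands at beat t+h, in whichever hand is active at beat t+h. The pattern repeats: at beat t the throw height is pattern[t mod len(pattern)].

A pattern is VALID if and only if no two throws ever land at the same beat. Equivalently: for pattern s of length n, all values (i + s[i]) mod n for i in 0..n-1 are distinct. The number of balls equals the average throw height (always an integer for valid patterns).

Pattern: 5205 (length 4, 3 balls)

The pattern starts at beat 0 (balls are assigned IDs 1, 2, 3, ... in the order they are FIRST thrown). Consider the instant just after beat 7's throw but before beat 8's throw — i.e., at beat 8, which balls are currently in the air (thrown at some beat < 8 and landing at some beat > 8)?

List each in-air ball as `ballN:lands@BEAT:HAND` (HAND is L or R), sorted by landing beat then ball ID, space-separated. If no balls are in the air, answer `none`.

Beat 0 (L): throw ball1 h=5 -> lands@5:R; in-air after throw: [b1@5:R]
Beat 1 (R): throw ball2 h=2 -> lands@3:R; in-air after throw: [b2@3:R b1@5:R]
Beat 3 (R): throw ball2 h=5 -> lands@8:L; in-air after throw: [b1@5:R b2@8:L]
Beat 4 (L): throw ball3 h=5 -> lands@9:R; in-air after throw: [b1@5:R b2@8:L b3@9:R]
Beat 5 (R): throw ball1 h=2 -> lands@7:R; in-air after throw: [b1@7:R b2@8:L b3@9:R]
Beat 7 (R): throw ball1 h=5 -> lands@12:L; in-air after throw: [b2@8:L b3@9:R b1@12:L]
Beat 8 (L): throw ball2 h=5 -> lands@13:R; in-air after throw: [b3@9:R b1@12:L b2@13:R]

Answer: ball3:lands@9:R ball1:lands@12:L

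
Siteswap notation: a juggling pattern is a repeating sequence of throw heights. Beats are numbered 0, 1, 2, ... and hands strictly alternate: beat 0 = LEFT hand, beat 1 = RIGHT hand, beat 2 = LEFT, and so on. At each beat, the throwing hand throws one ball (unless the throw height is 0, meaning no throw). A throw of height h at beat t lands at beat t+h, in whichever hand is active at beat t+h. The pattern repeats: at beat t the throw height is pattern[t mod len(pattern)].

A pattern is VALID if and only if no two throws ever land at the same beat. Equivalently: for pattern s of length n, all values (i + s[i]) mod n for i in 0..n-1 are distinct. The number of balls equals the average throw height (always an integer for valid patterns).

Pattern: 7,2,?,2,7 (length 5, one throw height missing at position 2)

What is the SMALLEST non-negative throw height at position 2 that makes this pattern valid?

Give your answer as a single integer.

Answer: 2

Derivation:
i=0: (0 + 7) mod 5 = 2
i=1: (1 + 2) mod 5 = 3
i=2: s[i]=? (unknown)
i=3: (3 + 2) mod 5 = 0
i=4: (4 + 7) mod 5 = 1
Known residues: [0, 1, 2, 3]; need a permutation of 0..4, so missing residue r = 4
Need (2 + s) mod 5 = 4; smallest s = (4 - 2) mod 5 = 2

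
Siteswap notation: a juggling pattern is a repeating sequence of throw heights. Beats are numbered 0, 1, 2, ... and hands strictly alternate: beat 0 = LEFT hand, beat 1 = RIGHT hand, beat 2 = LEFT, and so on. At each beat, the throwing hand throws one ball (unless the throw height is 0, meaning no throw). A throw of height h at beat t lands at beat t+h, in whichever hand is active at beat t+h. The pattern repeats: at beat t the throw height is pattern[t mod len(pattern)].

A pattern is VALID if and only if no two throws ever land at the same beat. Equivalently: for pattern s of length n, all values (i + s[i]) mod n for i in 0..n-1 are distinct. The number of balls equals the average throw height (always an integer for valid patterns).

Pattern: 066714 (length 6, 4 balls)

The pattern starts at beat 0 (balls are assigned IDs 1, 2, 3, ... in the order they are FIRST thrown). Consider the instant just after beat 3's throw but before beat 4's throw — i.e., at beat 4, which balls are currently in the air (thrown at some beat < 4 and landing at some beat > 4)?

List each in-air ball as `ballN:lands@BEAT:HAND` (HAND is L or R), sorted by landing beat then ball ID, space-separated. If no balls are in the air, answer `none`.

Answer: ball1:lands@7:R ball2:lands@8:L ball3:lands@10:L

Derivation:
Beat 1 (R): throw ball1 h=6 -> lands@7:R; in-air after throw: [b1@7:R]
Beat 2 (L): throw ball2 h=6 -> lands@8:L; in-air after throw: [b1@7:R b2@8:L]
Beat 3 (R): throw ball3 h=7 -> lands@10:L; in-air after throw: [b1@7:R b2@8:L b3@10:L]
Beat 4 (L): throw ball4 h=1 -> lands@5:R; in-air after throw: [b4@5:R b1@7:R b2@8:L b3@10:L]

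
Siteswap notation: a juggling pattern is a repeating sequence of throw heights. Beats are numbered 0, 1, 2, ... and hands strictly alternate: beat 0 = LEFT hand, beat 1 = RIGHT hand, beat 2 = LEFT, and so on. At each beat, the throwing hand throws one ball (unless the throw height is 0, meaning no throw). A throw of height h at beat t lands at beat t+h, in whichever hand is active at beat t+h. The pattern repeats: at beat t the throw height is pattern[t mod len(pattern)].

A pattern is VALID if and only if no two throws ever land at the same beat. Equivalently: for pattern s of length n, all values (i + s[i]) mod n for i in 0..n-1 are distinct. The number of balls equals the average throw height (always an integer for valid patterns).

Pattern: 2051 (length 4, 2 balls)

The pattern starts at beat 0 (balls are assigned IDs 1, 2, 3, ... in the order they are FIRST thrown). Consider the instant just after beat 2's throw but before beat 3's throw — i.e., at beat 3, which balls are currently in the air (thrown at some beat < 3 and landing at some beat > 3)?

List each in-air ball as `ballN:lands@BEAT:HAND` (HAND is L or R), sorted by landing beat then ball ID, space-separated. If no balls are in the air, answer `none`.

Answer: ball1:lands@7:R

Derivation:
Beat 0 (L): throw ball1 h=2 -> lands@2:L; in-air after throw: [b1@2:L]
Beat 2 (L): throw ball1 h=5 -> lands@7:R; in-air after throw: [b1@7:R]
Beat 3 (R): throw ball2 h=1 -> lands@4:L; in-air after throw: [b2@4:L b1@7:R]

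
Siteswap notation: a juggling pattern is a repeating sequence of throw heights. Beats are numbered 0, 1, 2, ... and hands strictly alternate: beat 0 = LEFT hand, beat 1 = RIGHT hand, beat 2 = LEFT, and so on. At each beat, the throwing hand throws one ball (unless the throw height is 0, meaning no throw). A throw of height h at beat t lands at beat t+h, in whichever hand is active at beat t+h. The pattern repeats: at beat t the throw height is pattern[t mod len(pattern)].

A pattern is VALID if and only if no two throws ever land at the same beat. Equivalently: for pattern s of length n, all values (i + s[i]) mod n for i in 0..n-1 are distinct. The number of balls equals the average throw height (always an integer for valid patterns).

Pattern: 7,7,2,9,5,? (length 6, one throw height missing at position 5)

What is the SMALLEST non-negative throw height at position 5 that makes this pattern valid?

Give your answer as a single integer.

i=0: (0 + 7) mod 6 = 1
i=1: (1 + 7) mod 6 = 2
i=2: (2 + 2) mod 6 = 4
i=3: (3 + 9) mod 6 = 0
i=4: (4 + 5) mod 6 = 3
i=5: s[i]=? (unknown)
Known residues: [0, 1, 2, 3, 4]; need a permutation of 0..5, so missing residue r = 5
Need (5 + s) mod 6 = 5; smallest s = (5 - 5) mod 6 = 0

Answer: 0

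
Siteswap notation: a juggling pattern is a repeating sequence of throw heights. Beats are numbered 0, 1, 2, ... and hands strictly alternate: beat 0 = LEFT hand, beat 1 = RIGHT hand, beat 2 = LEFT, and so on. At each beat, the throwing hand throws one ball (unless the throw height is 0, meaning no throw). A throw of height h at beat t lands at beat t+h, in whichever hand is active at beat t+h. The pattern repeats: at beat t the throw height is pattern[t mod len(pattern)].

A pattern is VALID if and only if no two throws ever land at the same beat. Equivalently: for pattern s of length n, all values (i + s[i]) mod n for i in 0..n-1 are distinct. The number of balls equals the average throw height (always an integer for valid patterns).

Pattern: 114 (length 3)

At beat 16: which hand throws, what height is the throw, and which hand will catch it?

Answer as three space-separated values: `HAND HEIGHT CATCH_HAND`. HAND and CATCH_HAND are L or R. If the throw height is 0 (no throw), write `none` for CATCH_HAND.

Answer: L 1 R

Derivation:
Beat 16: 16 mod 2 = 0, so hand = L
Throw height = pattern[16 mod 3] = pattern[1] = 1
Lands at beat 16+1=17, 17 mod 2 = 1, so catch hand = R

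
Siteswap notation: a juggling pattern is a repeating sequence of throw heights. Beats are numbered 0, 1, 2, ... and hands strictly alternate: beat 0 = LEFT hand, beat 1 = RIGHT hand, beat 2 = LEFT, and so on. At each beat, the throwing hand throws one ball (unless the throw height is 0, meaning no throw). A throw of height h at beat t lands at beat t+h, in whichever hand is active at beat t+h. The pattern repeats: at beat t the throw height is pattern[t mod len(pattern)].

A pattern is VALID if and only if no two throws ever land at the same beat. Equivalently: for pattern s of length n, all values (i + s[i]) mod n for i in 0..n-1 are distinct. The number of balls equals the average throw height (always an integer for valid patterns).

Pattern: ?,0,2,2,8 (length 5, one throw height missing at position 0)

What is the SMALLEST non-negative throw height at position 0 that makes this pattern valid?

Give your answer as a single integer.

i=0: s[i]=? (unknown)
i=1: (1 + 0) mod 5 = 1
i=2: (2 + 2) mod 5 = 4
i=3: (3 + 2) mod 5 = 0
i=4: (4 + 8) mod 5 = 2
Known residues: [0, 1, 2, 4]; need a permutation of 0..4, so missing residue r = 3
Need (0 + s) mod 5 = 3; smallest s = (3 - 0) mod 5 = 3

Answer: 3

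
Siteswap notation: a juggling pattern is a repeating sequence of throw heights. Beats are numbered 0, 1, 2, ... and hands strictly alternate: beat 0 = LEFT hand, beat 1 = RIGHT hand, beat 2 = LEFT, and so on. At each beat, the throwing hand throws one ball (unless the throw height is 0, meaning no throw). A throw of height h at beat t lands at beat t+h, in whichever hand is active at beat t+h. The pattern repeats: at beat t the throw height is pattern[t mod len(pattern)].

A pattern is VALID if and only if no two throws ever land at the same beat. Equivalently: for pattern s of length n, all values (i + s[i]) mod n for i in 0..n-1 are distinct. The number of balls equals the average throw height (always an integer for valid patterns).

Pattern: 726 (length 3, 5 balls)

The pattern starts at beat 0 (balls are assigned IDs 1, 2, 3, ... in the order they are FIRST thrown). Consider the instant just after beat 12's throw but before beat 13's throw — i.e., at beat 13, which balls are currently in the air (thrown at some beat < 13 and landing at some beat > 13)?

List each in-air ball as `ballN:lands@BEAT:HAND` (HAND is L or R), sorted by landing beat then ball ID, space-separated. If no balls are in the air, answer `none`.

Beat 0 (L): throw ball1 h=7 -> lands@7:R; in-air after throw: [b1@7:R]
Beat 1 (R): throw ball2 h=2 -> lands@3:R; in-air after throw: [b2@3:R b1@7:R]
Beat 2 (L): throw ball3 h=6 -> lands@8:L; in-air after throw: [b2@3:R b1@7:R b3@8:L]
Beat 3 (R): throw ball2 h=7 -> lands@10:L; in-air after throw: [b1@7:R b3@8:L b2@10:L]
Beat 4 (L): throw ball4 h=2 -> lands@6:L; in-air after throw: [b4@6:L b1@7:R b3@8:L b2@10:L]
Beat 5 (R): throw ball5 h=6 -> lands@11:R; in-air after throw: [b4@6:L b1@7:R b3@8:L b2@10:L b5@11:R]
Beat 6 (L): throw ball4 h=7 -> lands@13:R; in-air after throw: [b1@7:R b3@8:L b2@10:L b5@11:R b4@13:R]
Beat 7 (R): throw ball1 h=2 -> lands@9:R; in-air after throw: [b3@8:L b1@9:R b2@10:L b5@11:R b4@13:R]
Beat 8 (L): throw ball3 h=6 -> lands@14:L; in-air after throw: [b1@9:R b2@10:L b5@11:R b4@13:R b3@14:L]
Beat 9 (R): throw ball1 h=7 -> lands@16:L; in-air after throw: [b2@10:L b5@11:R b4@13:R b3@14:L b1@16:L]
Beat 10 (L): throw ball2 h=2 -> lands@12:L; in-air after throw: [b5@11:R b2@12:L b4@13:R b3@14:L b1@16:L]
Beat 11 (R): throw ball5 h=6 -> lands@17:R; in-air after throw: [b2@12:L b4@13:R b3@14:L b1@16:L b5@17:R]
Beat 12 (L): throw ball2 h=7 -> lands@19:R; in-air after throw: [b4@13:R b3@14:L b1@16:L b5@17:R b2@19:R]
Beat 13 (R): throw ball4 h=2 -> lands@15:R; in-air after throw: [b3@14:L b4@15:R b1@16:L b5@17:R b2@19:R]

Answer: ball3:lands@14:L ball1:lands@16:L ball5:lands@17:R ball2:lands@19:R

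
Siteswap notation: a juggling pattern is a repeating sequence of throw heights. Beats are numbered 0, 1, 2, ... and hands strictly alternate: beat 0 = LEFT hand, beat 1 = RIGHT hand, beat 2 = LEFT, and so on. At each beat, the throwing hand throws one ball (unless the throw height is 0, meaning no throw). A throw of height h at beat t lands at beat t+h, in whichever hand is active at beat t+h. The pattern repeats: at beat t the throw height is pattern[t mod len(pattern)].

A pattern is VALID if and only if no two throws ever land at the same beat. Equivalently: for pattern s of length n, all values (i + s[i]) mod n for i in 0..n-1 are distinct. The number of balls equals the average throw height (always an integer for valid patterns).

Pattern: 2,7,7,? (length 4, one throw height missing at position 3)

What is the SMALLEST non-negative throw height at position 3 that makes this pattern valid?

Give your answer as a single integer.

i=0: (0 + 2) mod 4 = 2
i=1: (1 + 7) mod 4 = 0
i=2: (2 + 7) mod 4 = 1
i=3: s[i]=? (unknown)
Known residues: [0, 1, 2]; need a permutation of 0..3, so missing residue r = 3
Need (3 + s) mod 4 = 3; smallest s = (3 - 3) mod 4 = 0

Answer: 0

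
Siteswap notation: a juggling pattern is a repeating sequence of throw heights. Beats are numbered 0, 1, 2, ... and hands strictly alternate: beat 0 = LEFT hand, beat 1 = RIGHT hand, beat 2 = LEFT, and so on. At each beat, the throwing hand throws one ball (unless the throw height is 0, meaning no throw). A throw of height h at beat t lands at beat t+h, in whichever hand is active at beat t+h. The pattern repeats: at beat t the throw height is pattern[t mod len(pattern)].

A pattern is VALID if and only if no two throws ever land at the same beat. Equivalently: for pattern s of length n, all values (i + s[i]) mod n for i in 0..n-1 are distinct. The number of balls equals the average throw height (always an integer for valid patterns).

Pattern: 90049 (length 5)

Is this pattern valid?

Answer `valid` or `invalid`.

i=0: (i + s[i]) mod n = (0 + 9) mod 5 = 4
i=1: (i + s[i]) mod n = (1 + 0) mod 5 = 1
i=2: (i + s[i]) mod n = (2 + 0) mod 5 = 2
i=3: (i + s[i]) mod n = (3 + 4) mod 5 = 2
i=4: (i + s[i]) mod n = (4 + 9) mod 5 = 3
Residues: [4, 1, 2, 2, 3], distinct: False

Answer: invalid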